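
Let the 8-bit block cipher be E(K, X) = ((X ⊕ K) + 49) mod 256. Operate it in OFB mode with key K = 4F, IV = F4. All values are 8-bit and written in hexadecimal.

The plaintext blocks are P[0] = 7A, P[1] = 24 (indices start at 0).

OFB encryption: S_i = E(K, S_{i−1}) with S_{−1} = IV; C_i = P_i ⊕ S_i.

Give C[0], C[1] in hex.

C[0]: S = E(K, F4) = 04; 7A ⊕ 04 = 7E.
C[1]: S = E(K, 04) = 94; 24 ⊕ 94 = B0.

C[0] = 7E, C[1] = B0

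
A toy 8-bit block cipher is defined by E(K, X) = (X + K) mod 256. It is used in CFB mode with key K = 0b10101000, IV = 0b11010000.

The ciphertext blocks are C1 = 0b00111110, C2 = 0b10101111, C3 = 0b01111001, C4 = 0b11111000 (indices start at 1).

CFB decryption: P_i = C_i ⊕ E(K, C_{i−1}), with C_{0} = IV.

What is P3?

P3: E(K, 0b10101111) = 0b01010111; 0b01111001 ⊕ 0b01010111 = 0b00101110.

P3 = 0b00101110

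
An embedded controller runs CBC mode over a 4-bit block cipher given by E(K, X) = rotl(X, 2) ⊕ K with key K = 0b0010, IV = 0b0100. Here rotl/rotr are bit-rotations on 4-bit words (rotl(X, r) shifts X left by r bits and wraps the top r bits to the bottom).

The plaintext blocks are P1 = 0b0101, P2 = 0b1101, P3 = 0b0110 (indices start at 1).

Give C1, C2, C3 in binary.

C1 = 0b0110, C2 = 0b1100, C3 = 0b1000

CBC encryption: C_i = E(K, P_i ⊕ C_{i−1}), with C_{0} = IV.
C1: P1 ⊕ 0b0100 = 0b0001; E(K, 0b0001) = 0b0110.
C2: P2 ⊕ 0b0110 = 0b1011; E(K, 0b1011) = 0b1100.
C3: P3 ⊕ 0b1100 = 0b1010; E(K, 0b1010) = 0b1000.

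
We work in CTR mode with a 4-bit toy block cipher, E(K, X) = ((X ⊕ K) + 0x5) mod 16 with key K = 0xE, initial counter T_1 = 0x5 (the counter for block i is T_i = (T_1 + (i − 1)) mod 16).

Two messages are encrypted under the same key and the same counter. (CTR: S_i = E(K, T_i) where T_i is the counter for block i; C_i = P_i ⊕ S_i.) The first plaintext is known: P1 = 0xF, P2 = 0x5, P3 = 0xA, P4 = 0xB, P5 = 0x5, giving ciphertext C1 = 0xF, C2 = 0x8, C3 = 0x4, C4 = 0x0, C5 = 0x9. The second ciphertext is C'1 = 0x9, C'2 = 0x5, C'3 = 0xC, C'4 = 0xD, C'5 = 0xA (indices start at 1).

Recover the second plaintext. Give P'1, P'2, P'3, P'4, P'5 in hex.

P'1 = 0x9, P'2 = 0x8, P'3 = 0x2, P'4 = 0x6, P'5 = 0x6

In CTR with a reused counter, both messages share the same keystream S_i, so C_i ⊕ C'_i = P_i ⊕ P'_i and thus P'_i = P_i ⊕ C_i ⊕ C'_i.
P'1: 0xF ⊕ 0xF ⊕ 0x9 = 0x9.
P'2: 0x5 ⊕ 0x8 ⊕ 0x5 = 0x8.
P'3: 0xA ⊕ 0x4 ⊕ 0xC = 0x2.
P'4: 0xB ⊕ 0x0 ⊕ 0xD = 0x6.
P'5: 0x5 ⊕ 0x9 ⊕ 0xA = 0x6.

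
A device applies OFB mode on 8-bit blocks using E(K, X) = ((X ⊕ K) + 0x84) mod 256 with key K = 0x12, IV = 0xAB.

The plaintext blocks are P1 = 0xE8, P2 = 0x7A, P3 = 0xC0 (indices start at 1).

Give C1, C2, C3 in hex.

C1 = 0xD5, C2 = 0xC9, C3 = 0xE5

OFB encryption: S_i = E(K, S_{i−1}) with S_{0} = IV; C_i = P_i ⊕ S_i.
C1: S = E(K, 0xAB) = 0x3D; 0xE8 ⊕ 0x3D = 0xD5.
C2: S = E(K, 0x3D) = 0xB3; 0x7A ⊕ 0xB3 = 0xC9.
C3: S = E(K, 0xB3) = 0x25; 0xC0 ⊕ 0x25 = 0xE5.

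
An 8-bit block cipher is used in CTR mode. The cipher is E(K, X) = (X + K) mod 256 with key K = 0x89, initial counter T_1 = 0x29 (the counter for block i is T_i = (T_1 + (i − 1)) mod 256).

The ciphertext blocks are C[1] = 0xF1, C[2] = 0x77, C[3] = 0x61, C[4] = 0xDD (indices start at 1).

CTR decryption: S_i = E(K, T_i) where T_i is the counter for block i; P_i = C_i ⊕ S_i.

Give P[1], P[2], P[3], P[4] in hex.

P[1] = 0x43, P[2] = 0xC4, P[3] = 0xD5, P[4] = 0x68

P[1]: T = 0x29, S = E(K, T) = 0xB2; 0xF1 ⊕ 0xB2 = 0x43.
P[2]: T = 0x2A, S = E(K, T) = 0xB3; 0x77 ⊕ 0xB3 = 0xC4.
P[3]: T = 0x2B, S = E(K, T) = 0xB4; 0x61 ⊕ 0xB4 = 0xD5.
P[4]: T = 0x2C, S = E(K, T) = 0xB5; 0xDD ⊕ 0xB5 = 0x68.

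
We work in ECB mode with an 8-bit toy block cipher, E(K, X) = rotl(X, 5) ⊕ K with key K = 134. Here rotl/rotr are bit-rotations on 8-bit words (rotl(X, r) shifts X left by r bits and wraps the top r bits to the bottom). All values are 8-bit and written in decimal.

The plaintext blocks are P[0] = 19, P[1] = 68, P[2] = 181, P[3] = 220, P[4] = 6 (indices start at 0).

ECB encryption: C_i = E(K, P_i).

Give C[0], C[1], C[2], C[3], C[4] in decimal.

C[0]: E(K, 19) = 228.
C[1]: E(K, 68) = 14.
C[2]: E(K, 181) = 48.
C[3]: E(K, 220) = 29.
C[4]: E(K, 6) = 70.

C[0] = 228, C[1] = 14, C[2] = 48, C[3] = 29, C[4] = 70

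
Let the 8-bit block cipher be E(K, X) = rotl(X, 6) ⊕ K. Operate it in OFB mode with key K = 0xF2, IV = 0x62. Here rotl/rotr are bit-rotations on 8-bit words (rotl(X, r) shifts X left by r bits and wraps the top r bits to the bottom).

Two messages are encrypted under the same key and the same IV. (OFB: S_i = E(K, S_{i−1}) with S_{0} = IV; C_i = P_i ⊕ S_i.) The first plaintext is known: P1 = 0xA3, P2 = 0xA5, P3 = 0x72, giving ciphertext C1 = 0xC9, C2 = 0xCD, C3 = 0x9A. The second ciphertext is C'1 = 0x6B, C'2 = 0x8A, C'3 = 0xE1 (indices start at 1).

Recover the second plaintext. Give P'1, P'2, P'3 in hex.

In OFB with a reused IV, both messages share the same keystream S_i, so C_i ⊕ C'_i = P_i ⊕ P'_i and thus P'_i = P_i ⊕ C_i ⊕ C'_i.
P'1: 0xA3 ⊕ 0xC9 ⊕ 0x6B = 0x01.
P'2: 0xA5 ⊕ 0xCD ⊕ 0x8A = 0xE2.
P'3: 0x72 ⊕ 0x9A ⊕ 0xE1 = 0x09.

P'1 = 0x01, P'2 = 0xE2, P'3 = 0x09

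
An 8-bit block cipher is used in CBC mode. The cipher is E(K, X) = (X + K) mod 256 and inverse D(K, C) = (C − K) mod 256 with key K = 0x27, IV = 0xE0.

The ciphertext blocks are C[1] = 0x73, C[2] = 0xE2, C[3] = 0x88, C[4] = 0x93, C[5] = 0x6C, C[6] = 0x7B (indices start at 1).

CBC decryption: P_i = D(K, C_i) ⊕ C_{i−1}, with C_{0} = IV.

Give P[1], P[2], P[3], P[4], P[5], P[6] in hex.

P[1]: D(K, 0x73) = 0x4C; 0x4C ⊕ 0xE0 = 0xAC.
P[2]: D(K, 0xE2) = 0xBB; 0xBB ⊕ 0x73 = 0xC8.
P[3]: D(K, 0x88) = 0x61; 0x61 ⊕ 0xE2 = 0x83.
P[4]: D(K, 0x93) = 0x6C; 0x6C ⊕ 0x88 = 0xE4.
P[5]: D(K, 0x6C) = 0x45; 0x45 ⊕ 0x93 = 0xD6.
P[6]: D(K, 0x7B) = 0x54; 0x54 ⊕ 0x6C = 0x38.

P[1] = 0xAC, P[2] = 0xC8, P[3] = 0x83, P[4] = 0xE4, P[5] = 0xD6, P[6] = 0x38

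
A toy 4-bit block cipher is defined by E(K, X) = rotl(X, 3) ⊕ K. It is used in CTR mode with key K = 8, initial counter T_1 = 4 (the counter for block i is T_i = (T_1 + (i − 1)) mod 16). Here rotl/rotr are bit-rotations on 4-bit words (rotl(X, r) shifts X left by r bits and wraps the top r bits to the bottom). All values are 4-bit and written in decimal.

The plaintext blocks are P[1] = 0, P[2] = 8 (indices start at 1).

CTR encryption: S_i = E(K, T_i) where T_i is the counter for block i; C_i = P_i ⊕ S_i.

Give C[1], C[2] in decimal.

C[1]: T = 4, S = E(K, T) = 10; 0 ⊕ 10 = 10.
C[2]: T = 5, S = E(K, T) = 2; 8 ⊕ 2 = 10.

C[1] = 10, C[2] = 10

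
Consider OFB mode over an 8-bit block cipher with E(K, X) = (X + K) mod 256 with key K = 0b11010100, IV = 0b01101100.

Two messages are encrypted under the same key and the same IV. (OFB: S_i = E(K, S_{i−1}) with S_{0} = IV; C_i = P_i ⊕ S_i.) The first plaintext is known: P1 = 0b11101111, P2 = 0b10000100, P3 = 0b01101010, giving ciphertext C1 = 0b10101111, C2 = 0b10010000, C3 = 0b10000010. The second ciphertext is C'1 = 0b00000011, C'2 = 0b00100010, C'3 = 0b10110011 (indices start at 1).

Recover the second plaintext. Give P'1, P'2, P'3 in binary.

In OFB with a reused IV, both messages share the same keystream S_i, so C_i ⊕ C'_i = P_i ⊕ P'_i and thus P'_i = P_i ⊕ C_i ⊕ C'_i.
P'1: 0b11101111 ⊕ 0b10101111 ⊕ 0b00000011 = 0b01000011.
P'2: 0b10000100 ⊕ 0b10010000 ⊕ 0b00100010 = 0b00110110.
P'3: 0b01101010 ⊕ 0b10000010 ⊕ 0b10110011 = 0b01011011.

P'1 = 0b01000011, P'2 = 0b00110110, P'3 = 0b01011011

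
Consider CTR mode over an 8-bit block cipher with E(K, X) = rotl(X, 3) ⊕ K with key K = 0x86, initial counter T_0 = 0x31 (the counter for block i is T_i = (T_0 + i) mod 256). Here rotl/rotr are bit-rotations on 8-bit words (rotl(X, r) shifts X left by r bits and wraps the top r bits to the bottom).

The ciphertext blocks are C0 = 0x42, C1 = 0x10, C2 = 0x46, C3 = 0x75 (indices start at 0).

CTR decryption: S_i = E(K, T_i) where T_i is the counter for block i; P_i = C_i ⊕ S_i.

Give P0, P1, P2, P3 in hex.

P0 = 0x4D, P1 = 0x07, P2 = 0x59, P3 = 0x52

P0: T = 0x31, S = E(K, T) = 0x0F; 0x42 ⊕ 0x0F = 0x4D.
P1: T = 0x32, S = E(K, T) = 0x17; 0x10 ⊕ 0x17 = 0x07.
P2: T = 0x33, S = E(K, T) = 0x1F; 0x46 ⊕ 0x1F = 0x59.
P3: T = 0x34, S = E(K, T) = 0x27; 0x75 ⊕ 0x27 = 0x52.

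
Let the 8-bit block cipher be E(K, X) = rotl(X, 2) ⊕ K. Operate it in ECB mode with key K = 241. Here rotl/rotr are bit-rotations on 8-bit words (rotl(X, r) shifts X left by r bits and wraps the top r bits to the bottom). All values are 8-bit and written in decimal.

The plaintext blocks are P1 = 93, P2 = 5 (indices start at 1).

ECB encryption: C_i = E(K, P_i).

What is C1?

C1: E(K, 93) = 132.

C1 = 132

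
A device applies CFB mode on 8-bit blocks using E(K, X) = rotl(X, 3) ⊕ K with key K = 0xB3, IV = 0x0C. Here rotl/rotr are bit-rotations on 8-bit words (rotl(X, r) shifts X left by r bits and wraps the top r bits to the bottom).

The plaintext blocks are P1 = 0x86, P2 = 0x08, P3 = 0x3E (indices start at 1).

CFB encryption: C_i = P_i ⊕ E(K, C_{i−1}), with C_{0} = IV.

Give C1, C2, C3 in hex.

C1 = 0x55, C2 = 0x11, C3 = 0x05

C1: E(K, 0x0C) = 0xD3; 0x86 ⊕ 0xD3 = 0x55.
C2: E(K, 0x55) = 0x19; 0x08 ⊕ 0x19 = 0x11.
C3: E(K, 0x11) = 0x3B; 0x3E ⊕ 0x3B = 0x05.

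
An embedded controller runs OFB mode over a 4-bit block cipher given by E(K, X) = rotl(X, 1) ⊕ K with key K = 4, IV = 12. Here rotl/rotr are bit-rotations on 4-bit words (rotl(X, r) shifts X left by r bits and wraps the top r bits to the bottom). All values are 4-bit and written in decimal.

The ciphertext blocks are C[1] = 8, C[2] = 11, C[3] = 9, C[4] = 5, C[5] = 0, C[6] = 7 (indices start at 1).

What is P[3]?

P[3] = 2

OFB decryption: S_i = E(K, S_{i−1}) with S_{0} = IV; P_i = C_i ⊕ S_i.
P[1]: S = E(K, 12) = 13; 8 ⊕ 13 = 5.
P[2]: S = E(K, 13) = 15; 11 ⊕ 15 = 4.
P[3]: S = E(K, 15) = 11; 9 ⊕ 11 = 2.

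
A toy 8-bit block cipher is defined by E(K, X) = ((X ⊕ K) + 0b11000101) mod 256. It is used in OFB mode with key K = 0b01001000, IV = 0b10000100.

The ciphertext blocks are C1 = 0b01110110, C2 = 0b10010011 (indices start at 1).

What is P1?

OFB decryption: S_i = E(K, S_{i−1}) with S_{0} = IV; P_i = C_i ⊕ S_i.
P1: S = E(K, 0b10000100) = 0b10010001; 0b01110110 ⊕ 0b10010001 = 0b11100111.

P1 = 0b11100111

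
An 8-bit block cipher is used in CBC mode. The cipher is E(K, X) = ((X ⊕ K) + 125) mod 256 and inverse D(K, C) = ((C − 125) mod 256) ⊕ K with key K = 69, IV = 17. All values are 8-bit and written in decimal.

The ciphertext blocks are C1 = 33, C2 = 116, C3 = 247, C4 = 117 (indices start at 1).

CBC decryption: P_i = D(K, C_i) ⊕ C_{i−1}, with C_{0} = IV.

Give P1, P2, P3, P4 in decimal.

P1: D(K, 33) = 225; 225 ⊕ 17 = 240.
P2: D(K, 116) = 178; 178 ⊕ 33 = 147.
P3: D(K, 247) = 63; 63 ⊕ 116 = 75.
P4: D(K, 117) = 189; 189 ⊕ 247 = 74.

P1 = 240, P2 = 147, P3 = 75, P4 = 74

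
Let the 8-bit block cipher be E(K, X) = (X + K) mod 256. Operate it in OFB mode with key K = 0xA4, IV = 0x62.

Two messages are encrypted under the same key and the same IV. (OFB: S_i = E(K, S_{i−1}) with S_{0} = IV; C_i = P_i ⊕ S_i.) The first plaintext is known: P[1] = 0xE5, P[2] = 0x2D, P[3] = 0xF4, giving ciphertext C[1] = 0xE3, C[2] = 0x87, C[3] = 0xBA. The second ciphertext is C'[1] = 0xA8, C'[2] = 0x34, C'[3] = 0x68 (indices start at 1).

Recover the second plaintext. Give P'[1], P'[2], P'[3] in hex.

P'[1] = 0xAE, P'[2] = 0x9E, P'[3] = 0x26

In OFB with a reused IV, both messages share the same keystream S_i, so C_i ⊕ C'_i = P_i ⊕ P'_i and thus P'_i = P_i ⊕ C_i ⊕ C'_i.
P'[1]: 0xE5 ⊕ 0xE3 ⊕ 0xA8 = 0xAE.
P'[2]: 0x2D ⊕ 0x87 ⊕ 0x34 = 0x9E.
P'[3]: 0xF4 ⊕ 0xBA ⊕ 0x68 = 0x26.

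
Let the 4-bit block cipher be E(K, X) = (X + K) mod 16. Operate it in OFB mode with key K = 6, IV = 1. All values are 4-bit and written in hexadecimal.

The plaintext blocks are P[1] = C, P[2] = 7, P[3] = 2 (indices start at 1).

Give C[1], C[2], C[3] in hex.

OFB encryption: S_i = E(K, S_{i−1}) with S_{0} = IV; C_i = P_i ⊕ S_i.
C[1]: S = E(K, 1) = 7; C ⊕ 7 = B.
C[2]: S = E(K, 7) = D; 7 ⊕ D = A.
C[3]: S = E(K, D) = 3; 2 ⊕ 3 = 1.

C[1] = B, C[2] = A, C[3] = 1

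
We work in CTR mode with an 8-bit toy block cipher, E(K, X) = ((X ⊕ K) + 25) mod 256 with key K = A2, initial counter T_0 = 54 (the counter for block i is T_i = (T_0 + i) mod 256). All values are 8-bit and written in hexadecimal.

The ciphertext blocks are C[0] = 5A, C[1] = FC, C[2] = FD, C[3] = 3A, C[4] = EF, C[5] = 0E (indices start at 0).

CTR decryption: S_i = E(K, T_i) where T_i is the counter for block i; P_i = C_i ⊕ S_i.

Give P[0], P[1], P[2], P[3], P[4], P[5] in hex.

P[0]: T = 54, S = E(K, T) = 1B; 5A ⊕ 1B = 41.
P[1]: T = 55, S = E(K, T) = 1C; FC ⊕ 1C = E0.
P[2]: T = 56, S = E(K, T) = 19; FD ⊕ 19 = E4.
P[3]: T = 57, S = E(K, T) = 1A; 3A ⊕ 1A = 20.
P[4]: T = 58, S = E(K, T) = 1F; EF ⊕ 1F = F0.
P[5]: T = 59, S = E(K, T) = 20; 0E ⊕ 20 = 2E.

P[0] = 41, P[1] = E0, P[2] = E4, P[3] = 20, P[4] = F0, P[5] = 2E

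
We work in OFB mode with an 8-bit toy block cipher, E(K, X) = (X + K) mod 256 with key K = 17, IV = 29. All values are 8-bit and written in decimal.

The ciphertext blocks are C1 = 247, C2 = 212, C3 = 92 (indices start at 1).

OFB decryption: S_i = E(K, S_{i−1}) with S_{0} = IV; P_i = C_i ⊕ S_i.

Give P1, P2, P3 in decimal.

P1: S = E(K, 29) = 46; 247 ⊕ 46 = 217.
P2: S = E(K, 46) = 63; 212 ⊕ 63 = 235.
P3: S = E(K, 63) = 80; 92 ⊕ 80 = 12.

P1 = 217, P2 = 235, P3 = 12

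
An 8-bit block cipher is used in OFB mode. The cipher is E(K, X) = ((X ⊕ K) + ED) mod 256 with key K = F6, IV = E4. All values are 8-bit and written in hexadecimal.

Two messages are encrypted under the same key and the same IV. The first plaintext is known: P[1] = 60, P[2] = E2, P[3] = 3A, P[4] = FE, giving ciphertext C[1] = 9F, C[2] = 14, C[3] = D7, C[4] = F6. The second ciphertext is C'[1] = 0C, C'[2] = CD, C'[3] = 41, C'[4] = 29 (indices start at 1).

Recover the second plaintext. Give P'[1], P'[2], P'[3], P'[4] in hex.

P'[1] = F3, P'[2] = 3B, P'[3] = AC, P'[4] = 21

In OFB with a reused IV, both messages share the same keystream S_i, so C_i ⊕ C'_i = P_i ⊕ P'_i and thus P'_i = P_i ⊕ C_i ⊕ C'_i.
P'[1]: 60 ⊕ 9F ⊕ 0C = F3.
P'[2]: E2 ⊕ 14 ⊕ CD = 3B.
P'[3]: 3A ⊕ D7 ⊕ 41 = AC.
P'[4]: FE ⊕ F6 ⊕ 29 = 21.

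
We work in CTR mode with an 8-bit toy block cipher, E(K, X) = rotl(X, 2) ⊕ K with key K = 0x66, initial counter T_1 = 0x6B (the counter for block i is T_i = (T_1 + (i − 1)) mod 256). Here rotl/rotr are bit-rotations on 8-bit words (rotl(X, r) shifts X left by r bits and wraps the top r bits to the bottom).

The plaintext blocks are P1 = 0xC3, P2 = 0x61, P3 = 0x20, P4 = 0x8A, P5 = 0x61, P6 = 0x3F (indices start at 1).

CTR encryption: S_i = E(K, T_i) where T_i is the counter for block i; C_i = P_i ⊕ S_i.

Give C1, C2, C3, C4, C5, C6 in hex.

C1: T = 0x6B, S = E(K, T) = 0xCB; 0xC3 ⊕ 0xCB = 0x08.
C2: T = 0x6C, S = E(K, T) = 0xD7; 0x61 ⊕ 0xD7 = 0xB6.
C3: T = 0x6D, S = E(K, T) = 0xD3; 0x20 ⊕ 0xD3 = 0xF3.
C4: T = 0x6E, S = E(K, T) = 0xDF; 0x8A ⊕ 0xDF = 0x55.
C5: T = 0x6F, S = E(K, T) = 0xDB; 0x61 ⊕ 0xDB = 0xBA.
C6: T = 0x70, S = E(K, T) = 0xA7; 0x3F ⊕ 0xA7 = 0x98.

C1 = 0x08, C2 = 0xB6, C3 = 0xF3, C4 = 0x55, C5 = 0xBA, C6 = 0x98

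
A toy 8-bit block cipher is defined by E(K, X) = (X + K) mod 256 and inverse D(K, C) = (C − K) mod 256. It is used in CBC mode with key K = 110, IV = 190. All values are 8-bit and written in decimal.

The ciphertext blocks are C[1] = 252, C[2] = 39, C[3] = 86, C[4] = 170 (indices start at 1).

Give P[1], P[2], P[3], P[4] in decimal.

P[1] = 48, P[2] = 69, P[3] = 207, P[4] = 106

CBC decryption: P_i = D(K, C_i) ⊕ C_{i−1}, with C_{0} = IV.
P[1]: D(K, 252) = 142; 142 ⊕ 190 = 48.
P[2]: D(K, 39) = 185; 185 ⊕ 252 = 69.
P[3]: D(K, 86) = 232; 232 ⊕ 39 = 207.
P[4]: D(K, 170) = 60; 60 ⊕ 86 = 106.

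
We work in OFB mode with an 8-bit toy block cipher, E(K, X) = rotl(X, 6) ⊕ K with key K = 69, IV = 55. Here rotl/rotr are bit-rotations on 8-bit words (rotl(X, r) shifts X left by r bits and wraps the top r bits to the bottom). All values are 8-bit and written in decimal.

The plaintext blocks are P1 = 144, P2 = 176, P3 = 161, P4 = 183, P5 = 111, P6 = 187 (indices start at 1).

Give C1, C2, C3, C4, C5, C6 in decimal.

OFB encryption: S_i = E(K, S_{i−1}) with S_{0} = IV; C_i = P_i ⊕ S_i.
C1: S = E(K, 55) = 136; 144 ⊕ 136 = 24.
C2: S = E(K, 136) = 103; 176 ⊕ 103 = 215.
C3: S = E(K, 103) = 156; 161 ⊕ 156 = 61.
C4: S = E(K, 156) = 98; 183 ⊕ 98 = 213.
C5: S = E(K, 98) = 221; 111 ⊕ 221 = 178.
C6: S = E(K, 221) = 50; 187 ⊕ 50 = 137.

C1 = 24, C2 = 215, C3 = 61, C4 = 213, C5 = 178, C6 = 137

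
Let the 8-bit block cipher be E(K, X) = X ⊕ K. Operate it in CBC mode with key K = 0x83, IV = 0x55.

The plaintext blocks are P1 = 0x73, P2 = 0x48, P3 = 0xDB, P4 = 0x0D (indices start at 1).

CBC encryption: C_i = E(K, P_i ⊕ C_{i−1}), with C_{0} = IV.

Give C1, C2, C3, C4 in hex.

C1: P1 ⊕ 0x55 = 0x26; E(K, 0x26) = 0xA5.
C2: P2 ⊕ 0xA5 = 0xED; E(K, 0xED) = 0x6E.
C3: P3 ⊕ 0x6E = 0xB5; E(K, 0xB5) = 0x36.
C4: P4 ⊕ 0x36 = 0x3B; E(K, 0x3B) = 0xB8.

C1 = 0xA5, C2 = 0x6E, C3 = 0x36, C4 = 0xB8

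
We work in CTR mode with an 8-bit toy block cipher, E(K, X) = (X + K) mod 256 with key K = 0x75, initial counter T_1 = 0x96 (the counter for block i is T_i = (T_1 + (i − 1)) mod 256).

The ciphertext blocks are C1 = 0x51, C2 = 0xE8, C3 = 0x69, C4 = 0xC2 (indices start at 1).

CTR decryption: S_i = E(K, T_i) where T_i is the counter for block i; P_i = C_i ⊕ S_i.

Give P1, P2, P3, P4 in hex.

P1: T = 0x96, S = E(K, T) = 0x0B; 0x51 ⊕ 0x0B = 0x5A.
P2: T = 0x97, S = E(K, T) = 0x0C; 0xE8 ⊕ 0x0C = 0xE4.
P3: T = 0x98, S = E(K, T) = 0x0D; 0x69 ⊕ 0x0D = 0x64.
P4: T = 0x99, S = E(K, T) = 0x0E; 0xC2 ⊕ 0x0E = 0xCC.

P1 = 0x5A, P2 = 0xE4, P3 = 0x64, P4 = 0xCC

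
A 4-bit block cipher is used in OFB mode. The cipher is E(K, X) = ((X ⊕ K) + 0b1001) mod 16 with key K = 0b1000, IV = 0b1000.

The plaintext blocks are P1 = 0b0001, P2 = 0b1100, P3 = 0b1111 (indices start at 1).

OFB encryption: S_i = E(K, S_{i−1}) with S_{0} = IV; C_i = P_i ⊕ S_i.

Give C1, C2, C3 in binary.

C1 = 0b1000, C2 = 0b0110, C3 = 0b0100

C1: S = E(K, 0b1000) = 0b1001; 0b0001 ⊕ 0b1001 = 0b1000.
C2: S = E(K, 0b1001) = 0b1010; 0b1100 ⊕ 0b1010 = 0b0110.
C3: S = E(K, 0b1010) = 0b1011; 0b1111 ⊕ 0b1011 = 0b0100.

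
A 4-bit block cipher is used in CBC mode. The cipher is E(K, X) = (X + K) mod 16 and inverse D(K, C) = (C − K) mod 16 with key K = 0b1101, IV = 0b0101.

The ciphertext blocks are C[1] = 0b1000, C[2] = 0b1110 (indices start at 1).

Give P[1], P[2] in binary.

P[1] = 0b1110, P[2] = 0b1001

CBC decryption: P_i = D(K, C_i) ⊕ C_{i−1}, with C_{0} = IV.
P[1]: D(K, 0b1000) = 0b1011; 0b1011 ⊕ 0b0101 = 0b1110.
P[2]: D(K, 0b1110) = 0b0001; 0b0001 ⊕ 0b1000 = 0b1001.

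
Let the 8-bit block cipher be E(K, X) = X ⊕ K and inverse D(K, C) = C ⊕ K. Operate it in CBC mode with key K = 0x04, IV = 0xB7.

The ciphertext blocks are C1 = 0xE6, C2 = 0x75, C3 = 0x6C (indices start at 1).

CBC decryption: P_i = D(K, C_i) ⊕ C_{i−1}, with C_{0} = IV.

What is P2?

P2 = 0x97

P2: D(K, 0x75) = 0x71; 0x71 ⊕ 0xE6 = 0x97.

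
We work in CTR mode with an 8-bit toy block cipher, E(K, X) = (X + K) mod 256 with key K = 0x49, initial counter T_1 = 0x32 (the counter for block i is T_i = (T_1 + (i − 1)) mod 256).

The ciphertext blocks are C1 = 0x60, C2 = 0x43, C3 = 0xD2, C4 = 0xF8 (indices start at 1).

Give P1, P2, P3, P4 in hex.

CTR decryption: S_i = E(K, T_i) where T_i is the counter for block i; P_i = C_i ⊕ S_i.
P1: T = 0x32, S = E(K, T) = 0x7B; 0x60 ⊕ 0x7B = 0x1B.
P2: T = 0x33, S = E(K, T) = 0x7C; 0x43 ⊕ 0x7C = 0x3F.
P3: T = 0x34, S = E(K, T) = 0x7D; 0xD2 ⊕ 0x7D = 0xAF.
P4: T = 0x35, S = E(K, T) = 0x7E; 0xF8 ⊕ 0x7E = 0x86.

P1 = 0x1B, P2 = 0x3F, P3 = 0xAF, P4 = 0x86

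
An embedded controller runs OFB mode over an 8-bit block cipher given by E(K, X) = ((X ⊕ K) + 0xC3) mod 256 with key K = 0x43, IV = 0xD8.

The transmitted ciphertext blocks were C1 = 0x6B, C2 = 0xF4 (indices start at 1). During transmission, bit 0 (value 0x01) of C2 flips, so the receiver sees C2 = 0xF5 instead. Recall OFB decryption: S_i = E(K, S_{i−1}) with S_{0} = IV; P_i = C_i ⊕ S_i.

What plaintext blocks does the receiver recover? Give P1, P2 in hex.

P1 = 0x35, P2 = 0x15

Only C2 changed, to 0xF5. In OFB, a change in C_i flips the same bit in P_i only; the keystream is unaffected. Decrypting the received ciphertext:
P1: S = E(K, 0xD8) = 0x5E; 0x6B ⊕ 0x5E = 0x35.
P2: S = E(K, 0x5E) = 0xE0; 0xF5 ⊕ 0xE0 = 0x15.
Blocks that differ from the original plaintext: P2.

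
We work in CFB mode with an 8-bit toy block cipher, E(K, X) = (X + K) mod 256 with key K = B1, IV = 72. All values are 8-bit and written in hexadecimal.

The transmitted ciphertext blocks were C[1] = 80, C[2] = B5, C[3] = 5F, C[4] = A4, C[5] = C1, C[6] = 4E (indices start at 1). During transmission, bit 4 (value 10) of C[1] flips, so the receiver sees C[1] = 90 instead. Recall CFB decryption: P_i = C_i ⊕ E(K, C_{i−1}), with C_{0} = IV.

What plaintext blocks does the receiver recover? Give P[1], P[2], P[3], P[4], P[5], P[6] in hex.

P[1] = B3, P[2] = F4, P[3] = 39, P[4] = B4, P[5] = 94, P[6] = 3C

Only C[1] changed, to 90. In CFB, a change in C_i flips the same bit in P_i and garbles P_{i+1}. Decrypting the received ciphertext:
P[1]: E(K, 72) = 23; 90 ⊕ 23 = B3.
P[2]: E(K, 90) = 41; B5 ⊕ 41 = F4.
P[3]: E(K, B5) = 66; 5F ⊕ 66 = 39.
P[4]: E(K, 5F) = 10; A4 ⊕ 10 = B4.
P[5]: E(K, A4) = 55; C1 ⊕ 55 = 94.
P[6]: E(K, C1) = 72; 4E ⊕ 72 = 3C.
Blocks that differ from the original plaintext: P[1], P[2].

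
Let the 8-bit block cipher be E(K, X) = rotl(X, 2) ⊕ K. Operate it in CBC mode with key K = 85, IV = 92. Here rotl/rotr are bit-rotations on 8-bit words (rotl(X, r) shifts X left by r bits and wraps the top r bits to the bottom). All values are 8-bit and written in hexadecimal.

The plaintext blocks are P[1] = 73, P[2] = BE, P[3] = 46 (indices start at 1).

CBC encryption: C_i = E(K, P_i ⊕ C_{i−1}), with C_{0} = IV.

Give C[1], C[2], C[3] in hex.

C[1]: P[1] ⊕ 92 = E1; E(K, E1) = 02.
C[2]: P[2] ⊕ 02 = BC; E(K, BC) = 77.
C[3]: P[3] ⊕ 77 = 31; E(K, 31) = 41.

C[1] = 02, C[2] = 77, C[3] = 41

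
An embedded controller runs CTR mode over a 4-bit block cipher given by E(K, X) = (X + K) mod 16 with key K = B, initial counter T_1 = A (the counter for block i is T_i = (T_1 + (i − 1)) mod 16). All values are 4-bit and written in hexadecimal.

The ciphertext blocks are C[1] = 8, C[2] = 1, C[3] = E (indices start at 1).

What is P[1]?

CTR decryption: S_i = E(K, T_i) where T_i is the counter for block i; P_i = C_i ⊕ S_i.
P[1]: T = A, S = E(K, T) = 5; 8 ⊕ 5 = D.

P[1] = D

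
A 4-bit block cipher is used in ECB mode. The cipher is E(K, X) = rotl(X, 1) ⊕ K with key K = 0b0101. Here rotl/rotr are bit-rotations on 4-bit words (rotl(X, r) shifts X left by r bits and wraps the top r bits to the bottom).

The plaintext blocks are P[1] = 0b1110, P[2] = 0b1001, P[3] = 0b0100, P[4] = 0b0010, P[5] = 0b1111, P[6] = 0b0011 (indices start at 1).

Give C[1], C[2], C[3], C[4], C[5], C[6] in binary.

C[1] = 0b1000, C[2] = 0b0110, C[3] = 0b1101, C[4] = 0b0001, C[5] = 0b1010, C[6] = 0b0011

ECB encryption: C_i = E(K, P_i).
C[1]: E(K, 0b1110) = 0b1000.
C[2]: E(K, 0b1001) = 0b0110.
C[3]: E(K, 0b0100) = 0b1101.
C[4]: E(K, 0b0010) = 0b0001.
C[5]: E(K, 0b1111) = 0b1010.
C[6]: E(K, 0b0011) = 0b0011.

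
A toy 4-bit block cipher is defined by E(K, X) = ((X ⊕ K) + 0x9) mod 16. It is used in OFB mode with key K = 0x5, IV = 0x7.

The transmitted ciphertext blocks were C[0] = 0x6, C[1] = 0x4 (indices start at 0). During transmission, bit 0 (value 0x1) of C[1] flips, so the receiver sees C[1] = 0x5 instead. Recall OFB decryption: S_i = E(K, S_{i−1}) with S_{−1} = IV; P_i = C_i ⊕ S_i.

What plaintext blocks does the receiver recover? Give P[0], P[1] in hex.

Only C[1] changed, to 0x5. In OFB, a change in C_i flips the same bit in P_i only; the keystream is unaffected. Decrypting the received ciphertext:
P[0]: S = E(K, 0x7) = 0xB; 0x6 ⊕ 0xB = 0xD.
P[1]: S = E(K, 0xB) = 0x7; 0x5 ⊕ 0x7 = 0x2.
Blocks that differ from the original plaintext: P[1].

P[0] = 0xD, P[1] = 0x2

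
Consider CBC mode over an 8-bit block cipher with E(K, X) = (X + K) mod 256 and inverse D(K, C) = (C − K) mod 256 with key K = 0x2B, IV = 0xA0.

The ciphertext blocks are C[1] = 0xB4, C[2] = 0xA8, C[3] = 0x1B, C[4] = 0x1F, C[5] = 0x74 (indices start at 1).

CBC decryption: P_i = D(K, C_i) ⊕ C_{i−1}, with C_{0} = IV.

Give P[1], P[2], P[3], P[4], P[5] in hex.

P[1] = 0x29, P[2] = 0xC9, P[3] = 0x58, P[4] = 0xEF, P[5] = 0x56

P[1]: D(K, 0xB4) = 0x89; 0x89 ⊕ 0xA0 = 0x29.
P[2]: D(K, 0xA8) = 0x7D; 0x7D ⊕ 0xB4 = 0xC9.
P[3]: D(K, 0x1B) = 0xF0; 0xF0 ⊕ 0xA8 = 0x58.
P[4]: D(K, 0x1F) = 0xF4; 0xF4 ⊕ 0x1B = 0xEF.
P[5]: D(K, 0x74) = 0x49; 0x49 ⊕ 0x1F = 0x56.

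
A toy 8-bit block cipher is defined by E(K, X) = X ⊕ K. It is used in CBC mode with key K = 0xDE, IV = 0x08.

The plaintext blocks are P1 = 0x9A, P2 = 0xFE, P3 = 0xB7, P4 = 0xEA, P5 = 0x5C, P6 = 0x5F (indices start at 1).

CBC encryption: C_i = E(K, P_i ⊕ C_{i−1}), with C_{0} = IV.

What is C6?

C6 = 0x32

C1: P1 ⊕ 0x08 = 0x92; E(K, 0x92) = 0x4C.
C2: P2 ⊕ 0x4C = 0xB2; E(K, 0xB2) = 0x6C.
C3: P3 ⊕ 0x6C = 0xDB; E(K, 0xDB) = 0x05.
C4: P4 ⊕ 0x05 = 0xEF; E(K, 0xEF) = 0x31.
C5: P5 ⊕ 0x31 = 0x6D; E(K, 0x6D) = 0xB3.
C6: P6 ⊕ 0xB3 = 0xEC; E(K, 0xEC) = 0x32.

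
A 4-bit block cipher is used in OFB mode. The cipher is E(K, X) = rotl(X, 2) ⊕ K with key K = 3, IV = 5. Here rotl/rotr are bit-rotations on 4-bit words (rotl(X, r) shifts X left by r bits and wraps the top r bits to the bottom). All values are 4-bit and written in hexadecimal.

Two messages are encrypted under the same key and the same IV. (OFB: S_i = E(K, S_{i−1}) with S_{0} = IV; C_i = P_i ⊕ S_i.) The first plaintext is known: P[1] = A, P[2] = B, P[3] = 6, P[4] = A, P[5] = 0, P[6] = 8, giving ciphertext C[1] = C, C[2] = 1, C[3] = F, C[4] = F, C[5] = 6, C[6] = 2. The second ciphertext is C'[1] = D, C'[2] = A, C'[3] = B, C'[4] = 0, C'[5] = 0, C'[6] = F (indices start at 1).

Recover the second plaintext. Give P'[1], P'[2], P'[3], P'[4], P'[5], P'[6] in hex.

P'[1] = B, P'[2] = 0, P'[3] = 2, P'[4] = 5, P'[5] = 6, P'[6] = 5

In OFB with a reused IV, both messages share the same keystream S_i, so C_i ⊕ C'_i = P_i ⊕ P'_i and thus P'_i = P_i ⊕ C_i ⊕ C'_i.
P'[1]: A ⊕ C ⊕ D = B.
P'[2]: B ⊕ 1 ⊕ A = 0.
P'[3]: 6 ⊕ F ⊕ B = 2.
P'[4]: A ⊕ F ⊕ 0 = 5.
P'[5]: 0 ⊕ 6 ⊕ 0 = 6.
P'[6]: 8 ⊕ 2 ⊕ F = 5.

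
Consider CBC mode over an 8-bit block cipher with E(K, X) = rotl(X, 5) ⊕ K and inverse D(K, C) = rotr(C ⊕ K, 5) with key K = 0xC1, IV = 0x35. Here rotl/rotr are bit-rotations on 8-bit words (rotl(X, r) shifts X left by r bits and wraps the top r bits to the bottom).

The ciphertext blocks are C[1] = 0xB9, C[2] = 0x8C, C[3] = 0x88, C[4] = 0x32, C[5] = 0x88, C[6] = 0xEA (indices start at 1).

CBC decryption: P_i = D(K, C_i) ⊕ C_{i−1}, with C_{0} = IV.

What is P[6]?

P[6]: D(K, 0xEA) = 0x59; 0x59 ⊕ 0x88 = 0xD1.

P[6] = 0xD1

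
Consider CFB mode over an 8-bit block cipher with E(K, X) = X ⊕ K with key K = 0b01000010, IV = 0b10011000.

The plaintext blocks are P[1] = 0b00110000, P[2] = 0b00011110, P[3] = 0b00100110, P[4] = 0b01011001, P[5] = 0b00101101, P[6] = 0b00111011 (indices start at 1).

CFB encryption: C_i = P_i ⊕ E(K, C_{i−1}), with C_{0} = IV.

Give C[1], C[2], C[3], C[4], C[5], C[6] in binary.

C[1]: E(K, 0b10011000) = 0b11011010; 0b00110000 ⊕ 0b11011010 = 0b11101010.
C[2]: E(K, 0b11101010) = 0b10101000; 0b00011110 ⊕ 0b10101000 = 0b10110110.
C[3]: E(K, 0b10110110) = 0b11110100; 0b00100110 ⊕ 0b11110100 = 0b11010010.
C[4]: E(K, 0b11010010) = 0b10010000; 0b01011001 ⊕ 0b10010000 = 0b11001001.
C[5]: E(K, 0b11001001) = 0b10001011; 0b00101101 ⊕ 0b10001011 = 0b10100110.
C[6]: E(K, 0b10100110) = 0b11100100; 0b00111011 ⊕ 0b11100100 = 0b11011111.

C[1] = 0b11101010, C[2] = 0b10110110, C[3] = 0b11010010, C[4] = 0b11001001, C[5] = 0b10100110, C[6] = 0b11011111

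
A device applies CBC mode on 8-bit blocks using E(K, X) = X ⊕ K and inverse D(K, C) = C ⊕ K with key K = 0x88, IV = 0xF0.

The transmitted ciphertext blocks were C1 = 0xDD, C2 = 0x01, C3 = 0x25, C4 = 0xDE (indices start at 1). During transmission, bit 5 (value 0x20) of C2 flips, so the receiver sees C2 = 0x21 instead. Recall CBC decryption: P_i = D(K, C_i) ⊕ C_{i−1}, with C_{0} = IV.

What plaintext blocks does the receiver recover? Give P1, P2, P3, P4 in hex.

P1 = 0xA5, P2 = 0x74, P3 = 0x8C, P4 = 0x73

Only C2 changed, to 0x21. In CBC, a change in C_i garbles P_i and flips the same bit in P_{i+1}. Decrypting the received ciphertext:
P1: D(K, 0xDD) = 0x55; 0x55 ⊕ 0xF0 = 0xA5.
P2: D(K, 0x21) = 0xA9; 0xA9 ⊕ 0xDD = 0x74.
P3: D(K, 0x25) = 0xAD; 0xAD ⊕ 0x21 = 0x8C.
P4: D(K, 0xDE) = 0x56; 0x56 ⊕ 0x25 = 0x73.
Blocks that differ from the original plaintext: P2, P3.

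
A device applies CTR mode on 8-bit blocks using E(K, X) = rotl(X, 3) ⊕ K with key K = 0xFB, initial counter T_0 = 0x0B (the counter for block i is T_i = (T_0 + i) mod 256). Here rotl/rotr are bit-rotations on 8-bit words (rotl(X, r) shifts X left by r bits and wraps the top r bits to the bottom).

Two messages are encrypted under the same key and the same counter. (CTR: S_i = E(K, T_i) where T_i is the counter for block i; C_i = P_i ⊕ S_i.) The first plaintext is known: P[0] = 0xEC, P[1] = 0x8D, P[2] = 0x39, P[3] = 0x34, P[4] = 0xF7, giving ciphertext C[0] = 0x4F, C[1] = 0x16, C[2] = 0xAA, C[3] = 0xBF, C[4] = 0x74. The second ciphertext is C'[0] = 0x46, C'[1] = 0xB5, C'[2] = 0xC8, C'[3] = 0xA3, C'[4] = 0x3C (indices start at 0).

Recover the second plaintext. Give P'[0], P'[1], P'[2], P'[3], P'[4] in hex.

P'[0] = 0xE5, P'[1] = 0x2E, P'[2] = 0x5B, P'[3] = 0x28, P'[4] = 0xBF

In CTR with a reused counter, both messages share the same keystream S_i, so C_i ⊕ C'_i = P_i ⊕ P'_i and thus P'_i = P_i ⊕ C_i ⊕ C'_i.
P'[0]: 0xEC ⊕ 0x4F ⊕ 0x46 = 0xE5.
P'[1]: 0x8D ⊕ 0x16 ⊕ 0xB5 = 0x2E.
P'[2]: 0x39 ⊕ 0xAA ⊕ 0xC8 = 0x5B.
P'[3]: 0x34 ⊕ 0xBF ⊕ 0xA3 = 0x28.
P'[4]: 0xF7 ⊕ 0x74 ⊕ 0x3C = 0xBF.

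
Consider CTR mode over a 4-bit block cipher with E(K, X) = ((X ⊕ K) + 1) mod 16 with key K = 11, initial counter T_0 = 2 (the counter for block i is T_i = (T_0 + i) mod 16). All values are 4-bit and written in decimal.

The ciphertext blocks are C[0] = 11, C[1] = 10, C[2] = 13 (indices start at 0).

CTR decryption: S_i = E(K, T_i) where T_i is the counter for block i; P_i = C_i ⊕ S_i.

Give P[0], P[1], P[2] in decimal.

P[0] = 1, P[1] = 3, P[2] = 13

P[0]: T = 2, S = E(K, T) = 10; 11 ⊕ 10 = 1.
P[1]: T = 3, S = E(K, T) = 9; 10 ⊕ 9 = 3.
P[2]: T = 4, S = E(K, T) = 0; 13 ⊕ 0 = 13.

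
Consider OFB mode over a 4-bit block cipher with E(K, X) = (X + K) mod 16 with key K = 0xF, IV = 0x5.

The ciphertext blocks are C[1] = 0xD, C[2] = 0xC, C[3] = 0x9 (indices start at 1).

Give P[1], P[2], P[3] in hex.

OFB decryption: S_i = E(K, S_{i−1}) with S_{0} = IV; P_i = C_i ⊕ S_i.
P[1]: S = E(K, 0x5) = 0x4; 0xD ⊕ 0x4 = 0x9.
P[2]: S = E(K, 0x4) = 0x3; 0xC ⊕ 0x3 = 0xF.
P[3]: S = E(K, 0x3) = 0x2; 0x9 ⊕ 0x2 = 0xB.

P[1] = 0x9, P[2] = 0xF, P[3] = 0xB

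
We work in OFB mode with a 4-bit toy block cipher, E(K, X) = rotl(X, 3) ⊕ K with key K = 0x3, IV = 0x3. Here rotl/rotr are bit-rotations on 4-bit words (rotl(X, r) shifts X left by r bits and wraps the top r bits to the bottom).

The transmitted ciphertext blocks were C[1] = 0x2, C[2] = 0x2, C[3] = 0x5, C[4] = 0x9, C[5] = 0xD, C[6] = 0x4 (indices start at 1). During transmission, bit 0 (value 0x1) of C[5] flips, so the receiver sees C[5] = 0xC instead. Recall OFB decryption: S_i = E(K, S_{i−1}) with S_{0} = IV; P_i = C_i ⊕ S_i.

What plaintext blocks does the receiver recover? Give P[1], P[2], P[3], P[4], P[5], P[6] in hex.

Only C[5] changed, to 0xC. In OFB, a change in C_i flips the same bit in P_i only; the keystream is unaffected. Decrypting the received ciphertext:
P[1]: S = E(K, 0x3) = 0xA; 0x2 ⊕ 0xA = 0x8.
P[2]: S = E(K, 0xA) = 0x6; 0x2 ⊕ 0x6 = 0x4.
P[3]: S = E(K, 0x6) = 0x0; 0x5 ⊕ 0x0 = 0x5.
P[4]: S = E(K, 0x0) = 0x3; 0x9 ⊕ 0x3 = 0xA.
P[5]: S = E(K, 0x3) = 0xA; 0xC ⊕ 0xA = 0x6.
P[6]: S = E(K, 0xA) = 0x6; 0x4 ⊕ 0x6 = 0x2.
Blocks that differ from the original plaintext: P[5].

P[1] = 0x8, P[2] = 0x4, P[3] = 0x5, P[4] = 0xA, P[5] = 0x6, P[6] = 0x2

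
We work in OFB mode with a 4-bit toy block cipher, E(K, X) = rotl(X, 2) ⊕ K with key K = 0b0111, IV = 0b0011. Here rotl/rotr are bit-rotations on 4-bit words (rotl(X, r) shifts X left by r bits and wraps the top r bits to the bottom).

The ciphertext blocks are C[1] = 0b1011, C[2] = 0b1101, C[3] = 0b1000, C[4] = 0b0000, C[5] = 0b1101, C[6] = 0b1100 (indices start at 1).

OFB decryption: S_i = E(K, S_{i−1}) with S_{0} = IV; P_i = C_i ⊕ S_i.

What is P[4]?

P[1]: S = E(K, 0b0011) = 0b1011; 0b1011 ⊕ 0b1011 = 0b0000.
P[2]: S = E(K, 0b1011) = 0b1001; 0b1101 ⊕ 0b1001 = 0b0100.
P[3]: S = E(K, 0b1001) = 0b0001; 0b1000 ⊕ 0b0001 = 0b1001.
P[4]: S = E(K, 0b0001) = 0b0011; 0b0000 ⊕ 0b0011 = 0b0011.

P[4] = 0b0011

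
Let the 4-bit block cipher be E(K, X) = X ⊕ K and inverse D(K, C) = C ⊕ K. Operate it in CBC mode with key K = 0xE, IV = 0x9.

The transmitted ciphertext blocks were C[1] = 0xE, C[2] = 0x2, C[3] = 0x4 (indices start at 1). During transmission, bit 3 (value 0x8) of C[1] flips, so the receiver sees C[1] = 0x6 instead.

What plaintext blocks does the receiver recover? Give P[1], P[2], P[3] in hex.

P[1] = 0x1, P[2] = 0xA, P[3] = 0x8

CBC decryption: P_i = D(K, C_i) ⊕ C_{i−1}, with C_{0} = IV.
Only C[1] changed, to 0x6. In CBC, a change in C_i garbles P_i and flips the same bit in P_{i+1}. Decrypting the received ciphertext:
P[1]: D(K, 0x6) = 0x8; 0x8 ⊕ 0x9 = 0x1.
P[2]: D(K, 0x2) = 0xC; 0xC ⊕ 0x6 = 0xA.
P[3]: D(K, 0x4) = 0xA; 0xA ⊕ 0x2 = 0x8.
Blocks that differ from the original plaintext: P[1], P[2].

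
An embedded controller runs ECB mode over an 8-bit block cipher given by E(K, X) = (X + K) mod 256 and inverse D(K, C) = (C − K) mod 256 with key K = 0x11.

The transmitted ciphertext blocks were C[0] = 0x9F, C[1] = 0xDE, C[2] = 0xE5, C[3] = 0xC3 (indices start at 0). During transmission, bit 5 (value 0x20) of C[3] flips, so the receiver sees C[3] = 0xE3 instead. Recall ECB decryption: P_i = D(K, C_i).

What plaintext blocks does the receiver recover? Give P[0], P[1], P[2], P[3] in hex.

P[0] = 0x8E, P[1] = 0xCD, P[2] = 0xD4, P[3] = 0xD2

Only C[3] changed, to 0xE3. In ECB, a change in C_i affects only P_i. Decrypting the received ciphertext:
P[0]: D(K, 0x9F) = 0x8E.
P[1]: D(K, 0xDE) = 0xCD.
P[2]: D(K, 0xE5) = 0xD4.
P[3]: D(K, 0xE3) = 0xD2.
Blocks that differ from the original plaintext: P[3].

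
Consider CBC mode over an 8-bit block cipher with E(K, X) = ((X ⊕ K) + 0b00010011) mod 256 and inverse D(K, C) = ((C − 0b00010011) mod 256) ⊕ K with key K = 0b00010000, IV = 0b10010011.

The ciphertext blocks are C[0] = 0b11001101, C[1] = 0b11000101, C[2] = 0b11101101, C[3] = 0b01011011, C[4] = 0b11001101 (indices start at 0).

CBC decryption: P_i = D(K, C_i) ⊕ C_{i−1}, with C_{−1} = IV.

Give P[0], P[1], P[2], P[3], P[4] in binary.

P[0] = 0b00111001, P[1] = 0b01101111, P[2] = 0b00001111, P[3] = 0b10110101, P[4] = 0b11110001

P[0]: D(K, 0b11001101) = 0b10101010; 0b10101010 ⊕ 0b10010011 = 0b00111001.
P[1]: D(K, 0b11000101) = 0b10100010; 0b10100010 ⊕ 0b11001101 = 0b01101111.
P[2]: D(K, 0b11101101) = 0b11001010; 0b11001010 ⊕ 0b11000101 = 0b00001111.
P[3]: D(K, 0b01011011) = 0b01011000; 0b01011000 ⊕ 0b11101101 = 0b10110101.
P[4]: D(K, 0b11001101) = 0b10101010; 0b10101010 ⊕ 0b01011011 = 0b11110001.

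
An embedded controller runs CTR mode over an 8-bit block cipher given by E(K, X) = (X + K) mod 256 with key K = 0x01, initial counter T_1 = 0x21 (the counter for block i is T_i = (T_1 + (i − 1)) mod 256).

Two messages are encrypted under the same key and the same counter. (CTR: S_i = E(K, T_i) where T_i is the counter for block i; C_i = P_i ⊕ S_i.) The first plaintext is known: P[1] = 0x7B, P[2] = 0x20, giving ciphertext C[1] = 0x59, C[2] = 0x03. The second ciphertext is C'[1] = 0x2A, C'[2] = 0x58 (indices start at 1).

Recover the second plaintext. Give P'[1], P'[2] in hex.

In CTR with a reused counter, both messages share the same keystream S_i, so C_i ⊕ C'_i = P_i ⊕ P'_i and thus P'_i = P_i ⊕ C_i ⊕ C'_i.
P'[1]: 0x7B ⊕ 0x59 ⊕ 0x2A = 0x08.
P'[2]: 0x20 ⊕ 0x03 ⊕ 0x58 = 0x7B.

P'[1] = 0x08, P'[2] = 0x7B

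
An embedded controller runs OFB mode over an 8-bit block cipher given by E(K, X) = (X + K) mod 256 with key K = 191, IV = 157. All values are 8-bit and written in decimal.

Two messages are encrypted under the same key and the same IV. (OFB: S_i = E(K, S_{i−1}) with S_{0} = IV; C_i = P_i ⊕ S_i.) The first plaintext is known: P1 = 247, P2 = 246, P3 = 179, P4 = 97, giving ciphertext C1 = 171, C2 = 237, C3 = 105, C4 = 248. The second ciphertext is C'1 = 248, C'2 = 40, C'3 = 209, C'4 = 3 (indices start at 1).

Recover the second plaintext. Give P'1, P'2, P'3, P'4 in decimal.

P'1 = 164, P'2 = 51, P'3 = 11, P'4 = 154

In OFB with a reused IV, both messages share the same keystream S_i, so C_i ⊕ C'_i = P_i ⊕ P'_i and thus P'_i = P_i ⊕ C_i ⊕ C'_i.
P'1: 247 ⊕ 171 ⊕ 248 = 164.
P'2: 246 ⊕ 237 ⊕ 40 = 51.
P'3: 179 ⊕ 105 ⊕ 209 = 11.
P'4: 97 ⊕ 248 ⊕ 3 = 154.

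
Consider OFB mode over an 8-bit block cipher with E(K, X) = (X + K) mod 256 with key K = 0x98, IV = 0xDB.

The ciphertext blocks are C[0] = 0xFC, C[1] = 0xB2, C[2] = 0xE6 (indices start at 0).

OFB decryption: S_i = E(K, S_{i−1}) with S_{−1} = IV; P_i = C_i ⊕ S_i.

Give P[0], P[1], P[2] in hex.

P[0]: S = E(K, 0xDB) = 0x73; 0xFC ⊕ 0x73 = 0x8F.
P[1]: S = E(K, 0x73) = 0x0B; 0xB2 ⊕ 0x0B = 0xB9.
P[2]: S = E(K, 0x0B) = 0xA3; 0xE6 ⊕ 0xA3 = 0x45.

P[0] = 0x8F, P[1] = 0xB9, P[2] = 0x45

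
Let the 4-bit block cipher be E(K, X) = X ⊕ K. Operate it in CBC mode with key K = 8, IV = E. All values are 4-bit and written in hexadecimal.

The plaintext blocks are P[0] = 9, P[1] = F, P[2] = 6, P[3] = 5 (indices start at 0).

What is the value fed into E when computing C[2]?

E

CBC encryption: C_i = E(K, P_i ⊕ C_{i−1}), with C_{−1} = IV.
C[0]: P[0] ⊕ E = 7; E(K, 7) = F.
C[1]: P[1] ⊕ F = 0; E(K, 0) = 8.
C[2]: P[2] ⊕ 8 = E; E(K, E) = 6.
So the input to E for block [2] is E.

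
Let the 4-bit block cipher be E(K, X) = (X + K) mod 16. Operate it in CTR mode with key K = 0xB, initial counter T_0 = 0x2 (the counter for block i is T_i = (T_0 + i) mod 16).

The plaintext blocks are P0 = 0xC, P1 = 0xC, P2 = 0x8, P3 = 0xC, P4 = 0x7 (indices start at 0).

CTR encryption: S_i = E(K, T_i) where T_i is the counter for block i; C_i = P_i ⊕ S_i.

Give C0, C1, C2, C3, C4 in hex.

C0: T = 0x2, S = E(K, T) = 0xD; 0xC ⊕ 0xD = 0x1.
C1: T = 0x3, S = E(K, T) = 0xE; 0xC ⊕ 0xE = 0x2.
C2: T = 0x4, S = E(K, T) = 0xF; 0x8 ⊕ 0xF = 0x7.
C3: T = 0x5, S = E(K, T) = 0x0; 0xC ⊕ 0x0 = 0xC.
C4: T = 0x6, S = E(K, T) = 0x1; 0x7 ⊕ 0x1 = 0x6.

C0 = 0x1, C1 = 0x2, C2 = 0x7, C3 = 0xC, C4 = 0x6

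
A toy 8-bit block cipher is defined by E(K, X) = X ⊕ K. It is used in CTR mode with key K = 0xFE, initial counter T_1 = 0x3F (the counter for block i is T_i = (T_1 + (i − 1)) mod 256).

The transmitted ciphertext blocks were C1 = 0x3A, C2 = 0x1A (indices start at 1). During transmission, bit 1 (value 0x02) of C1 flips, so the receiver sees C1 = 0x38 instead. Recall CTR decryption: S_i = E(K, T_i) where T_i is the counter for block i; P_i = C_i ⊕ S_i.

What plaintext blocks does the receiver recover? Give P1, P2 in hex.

P1 = 0xF9, P2 = 0xA4

Only C1 changed, to 0x38. In CTR, a change in C_i flips the same bit in P_i only; the keystream is unaffected. Decrypting the received ciphertext:
P1: T = 0x3F, S = E(K, T) = 0xC1; 0x38 ⊕ 0xC1 = 0xF9.
P2: T = 0x40, S = E(K, T) = 0xBE; 0x1A ⊕ 0xBE = 0xA4.
Blocks that differ from the original plaintext: P1.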